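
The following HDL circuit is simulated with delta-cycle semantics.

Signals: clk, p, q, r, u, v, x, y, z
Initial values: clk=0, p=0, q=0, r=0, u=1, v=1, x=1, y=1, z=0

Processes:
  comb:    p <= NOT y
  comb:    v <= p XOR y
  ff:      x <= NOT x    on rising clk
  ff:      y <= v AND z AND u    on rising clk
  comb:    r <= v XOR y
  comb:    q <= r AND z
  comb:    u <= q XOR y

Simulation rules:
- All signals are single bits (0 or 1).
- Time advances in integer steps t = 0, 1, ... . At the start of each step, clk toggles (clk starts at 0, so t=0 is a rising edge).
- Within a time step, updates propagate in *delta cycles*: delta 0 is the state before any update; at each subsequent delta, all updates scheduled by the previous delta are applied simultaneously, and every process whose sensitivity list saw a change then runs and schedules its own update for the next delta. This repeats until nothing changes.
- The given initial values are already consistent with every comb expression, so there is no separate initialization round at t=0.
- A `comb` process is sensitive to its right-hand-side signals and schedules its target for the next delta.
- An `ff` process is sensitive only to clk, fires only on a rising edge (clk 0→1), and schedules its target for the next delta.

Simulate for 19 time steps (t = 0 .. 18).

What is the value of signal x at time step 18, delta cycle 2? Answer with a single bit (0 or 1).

t=0 Δ0: u=1 v=1 x=1 q=0 r=0 p=0 z=0 clk=0 y=1
  Δ1: clk:0→1
  Δ2: x:1→0, y:1→0
  Δ3: u:1→0, v:1→0, r:0→1, p:0→1
  Δ4: v:0→1, r:1→0
  Δ5: r:0→1
  (5Δ to stable)
t=1 Δ0: u=0 v=1 x=0 q=0 r=1 p=1 z=0 clk=1 y=0
  Δ1: clk:1→0
  (1Δ to stable)
t=2 Δ0: u=0 v=1 x=0 q=0 r=1 p=1 z=0 clk=0 y=0
  Δ1: clk:0→1
  Δ2: x:0→1
  (2Δ to stable)
t=3 Δ0: u=0 v=1 x=1 q=0 r=1 p=1 z=0 clk=1 y=0
  Δ1: clk:1→0
  (1Δ to stable)
t=4 Δ0: u=0 v=1 x=1 q=0 r=1 p=1 z=0 clk=0 y=0
  Δ1: clk:0→1
  Δ2: x:1→0
  (2Δ to stable)
t=5 Δ0: u=0 v=1 x=0 q=0 r=1 p=1 z=0 clk=1 y=0
  Δ1: clk:1→0
  (1Δ to stable)
t=6 Δ0: u=0 v=1 x=0 q=0 r=1 p=1 z=0 clk=0 y=0
  Δ1: clk:0→1
  Δ2: x:0→1
  (2Δ to stable)
t=7 Δ0: u=0 v=1 x=1 q=0 r=1 p=1 z=0 clk=1 y=0
  Δ1: clk:1→0
  (1Δ to stable)
t=8 Δ0: u=0 v=1 x=1 q=0 r=1 p=1 z=0 clk=0 y=0
  Δ1: clk:0→1
  Δ2: x:1→0
  (2Δ to stable)
t=9 Δ0: u=0 v=1 x=0 q=0 r=1 p=1 z=0 clk=1 y=0
  Δ1: clk:1→0
  (1Δ to stable)
t=10 Δ0: u=0 v=1 x=0 q=0 r=1 p=1 z=0 clk=0 y=0
  Δ1: clk:0→1
  Δ2: x:0→1
  (2Δ to stable)
t=11 Δ0: u=0 v=1 x=1 q=0 r=1 p=1 z=0 clk=1 y=0
  Δ1: clk:1→0
  (1Δ to stable)
t=12 Δ0: u=0 v=1 x=1 q=0 r=1 p=1 z=0 clk=0 y=0
  Δ1: clk:0→1
  Δ2: x:1→0
  (2Δ to stable)
t=13 Δ0: u=0 v=1 x=0 q=0 r=1 p=1 z=0 clk=1 y=0
  Δ1: clk:1→0
  (1Δ to stable)
t=14 Δ0: u=0 v=1 x=0 q=0 r=1 p=1 z=0 clk=0 y=0
  Δ1: clk:0→1
  Δ2: x:0→1
  (2Δ to stable)
t=15 Δ0: u=0 v=1 x=1 q=0 r=1 p=1 z=0 clk=1 y=0
  Δ1: clk:1→0
  (1Δ to stable)
t=16 Δ0: u=0 v=1 x=1 q=0 r=1 p=1 z=0 clk=0 y=0
  Δ1: clk:0→1
  Δ2: x:1→0
  (2Δ to stable)
t=17 Δ0: u=0 v=1 x=0 q=0 r=1 p=1 z=0 clk=1 y=0
  Δ1: clk:1→0
  (1Δ to stable)
t=18 Δ0: u=0 v=1 x=0 q=0 r=1 p=1 z=0 clk=0 y=0
  Δ1: clk:0→1
  Δ2: x:0→1
  (2Δ to stable)

1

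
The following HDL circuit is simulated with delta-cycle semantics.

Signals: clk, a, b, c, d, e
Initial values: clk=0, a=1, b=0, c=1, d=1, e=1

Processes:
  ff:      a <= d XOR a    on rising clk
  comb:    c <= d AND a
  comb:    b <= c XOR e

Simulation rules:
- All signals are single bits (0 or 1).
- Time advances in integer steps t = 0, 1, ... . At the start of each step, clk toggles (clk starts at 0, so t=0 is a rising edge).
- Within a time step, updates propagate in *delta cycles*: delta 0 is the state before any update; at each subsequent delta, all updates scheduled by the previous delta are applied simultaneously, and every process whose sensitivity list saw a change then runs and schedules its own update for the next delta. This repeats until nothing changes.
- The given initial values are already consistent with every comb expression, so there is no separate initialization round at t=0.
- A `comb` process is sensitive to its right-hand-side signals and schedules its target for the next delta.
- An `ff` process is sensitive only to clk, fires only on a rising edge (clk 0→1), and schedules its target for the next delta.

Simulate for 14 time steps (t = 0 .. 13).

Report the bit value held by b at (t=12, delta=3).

[bits: b,a,clk,c,e,d]
t=0: Δ0=010111 Δ1=011111 Δ2=001111 Δ3=001011 Δ4=101011 | 4Δ
t=1: Δ0=101011 Δ1=100011 | 1Δ
t=2: Δ0=100011 Δ1=101011 Δ2=111011 Δ3=111111 Δ4=011111 | 4Δ
t=3: Δ0=011111 Δ1=010111 | 1Δ
t=4: Δ0=010111 Δ1=011111 Δ2=001111 Δ3=001011 Δ4=101011 | 4Δ
t=5: Δ0=101011 Δ1=100011 | 1Δ
t=6: Δ0=100011 Δ1=101011 Δ2=111011 Δ3=111111 Δ4=011111 | 4Δ
t=7: Δ0=011111 Δ1=010111 | 1Δ
t=8: Δ0=010111 Δ1=011111 Δ2=001111 Δ3=001011 Δ4=101011 | 4Δ
t=9: Δ0=101011 Δ1=100011 | 1Δ
t=10: Δ0=100011 Δ1=101011 Δ2=111011 Δ3=111111 Δ4=011111 | 4Δ
t=11: Δ0=011111 Δ1=010111 | 1Δ
t=12: Δ0=010111 Δ1=011111 Δ2=001111 Δ3=001011 Δ4=101011 | 4Δ
t=13: Δ0=101011 Δ1=100011 | 1Δ

0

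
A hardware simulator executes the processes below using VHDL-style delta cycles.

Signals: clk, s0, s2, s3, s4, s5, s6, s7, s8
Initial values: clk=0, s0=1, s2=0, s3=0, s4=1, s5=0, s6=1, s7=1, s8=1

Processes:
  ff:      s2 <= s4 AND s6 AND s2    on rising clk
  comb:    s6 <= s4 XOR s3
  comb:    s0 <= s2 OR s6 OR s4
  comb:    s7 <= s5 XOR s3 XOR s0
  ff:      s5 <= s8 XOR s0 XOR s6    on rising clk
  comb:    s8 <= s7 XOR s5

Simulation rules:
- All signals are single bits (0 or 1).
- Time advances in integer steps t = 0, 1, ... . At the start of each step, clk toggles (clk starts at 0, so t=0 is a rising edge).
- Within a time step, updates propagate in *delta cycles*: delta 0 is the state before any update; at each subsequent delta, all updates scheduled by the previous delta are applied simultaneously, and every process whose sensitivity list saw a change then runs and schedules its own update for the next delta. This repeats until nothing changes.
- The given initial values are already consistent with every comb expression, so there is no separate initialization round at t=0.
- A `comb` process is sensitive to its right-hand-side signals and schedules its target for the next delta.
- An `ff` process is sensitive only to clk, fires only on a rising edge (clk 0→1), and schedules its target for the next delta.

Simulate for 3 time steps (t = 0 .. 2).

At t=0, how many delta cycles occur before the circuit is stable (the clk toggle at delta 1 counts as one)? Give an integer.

t=0 Δ0: s3=0 s7=1 s2=0 clk=0 s5=0 s6=1 s8=1 s4=1 s0=1
  Δ1: clk:0→1
  Δ2: s5:0→1
  Δ3: s7:1→0, s8:1→0
  Δ4: s8:0→1
  (4Δ to stable)
t=1 Δ0: s3=0 s7=0 s2=0 clk=1 s5=1 s6=1 s8=1 s4=1 s0=1
  Δ1: clk:1→0
  (1Δ to stable)
t=2 Δ0: s3=0 s7=0 s2=0 clk=0 s5=1 s6=1 s8=1 s4=1 s0=1
  Δ1: clk:0→1
  (1Δ to stable)

4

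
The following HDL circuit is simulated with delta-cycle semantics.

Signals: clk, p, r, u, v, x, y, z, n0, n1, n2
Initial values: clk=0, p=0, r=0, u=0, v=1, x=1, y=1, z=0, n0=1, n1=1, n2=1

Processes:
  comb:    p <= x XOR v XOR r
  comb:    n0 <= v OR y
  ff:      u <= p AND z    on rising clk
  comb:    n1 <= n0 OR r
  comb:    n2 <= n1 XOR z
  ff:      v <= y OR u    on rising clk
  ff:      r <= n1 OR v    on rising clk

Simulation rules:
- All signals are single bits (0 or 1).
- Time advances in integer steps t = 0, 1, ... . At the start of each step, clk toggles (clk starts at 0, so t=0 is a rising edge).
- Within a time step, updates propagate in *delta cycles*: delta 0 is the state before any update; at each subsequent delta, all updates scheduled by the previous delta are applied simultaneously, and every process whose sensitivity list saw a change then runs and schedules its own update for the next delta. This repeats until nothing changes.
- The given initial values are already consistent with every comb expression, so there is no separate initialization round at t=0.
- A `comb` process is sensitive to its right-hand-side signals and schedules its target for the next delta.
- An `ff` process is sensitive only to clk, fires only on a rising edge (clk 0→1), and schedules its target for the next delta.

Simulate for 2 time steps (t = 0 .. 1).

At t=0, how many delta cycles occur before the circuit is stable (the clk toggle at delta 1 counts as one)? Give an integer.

3

t0.Δ0 x=1 r=0 p=0 n2=1 y=1 z=0 n1=1 v=1 n0=1 clk=0 u=0
t0.Δ1 x=1 r=0 p=0 n2=1 y=1 z=0 n1=1 v=1 n0=1 clk=1 u=0
t0.Δ2 x=1 r=1 p=0 n2=1 y=1 z=0 n1=1 v=1 n0=1 clk=1 u=0
t0.Δ3 x=1 r=1 p=1 n2=1 y=1 z=0 n1=1 v=1 n0=1 clk=1 u=0
t1.Δ0 x=1 r=1 p=1 n2=1 y=1 z=0 n1=1 v=1 n0=1 clk=1 u=0
t1.Δ1 x=1 r=1 p=1 n2=1 y=1 z=0 n1=1 v=1 n0=1 clk=0 u=0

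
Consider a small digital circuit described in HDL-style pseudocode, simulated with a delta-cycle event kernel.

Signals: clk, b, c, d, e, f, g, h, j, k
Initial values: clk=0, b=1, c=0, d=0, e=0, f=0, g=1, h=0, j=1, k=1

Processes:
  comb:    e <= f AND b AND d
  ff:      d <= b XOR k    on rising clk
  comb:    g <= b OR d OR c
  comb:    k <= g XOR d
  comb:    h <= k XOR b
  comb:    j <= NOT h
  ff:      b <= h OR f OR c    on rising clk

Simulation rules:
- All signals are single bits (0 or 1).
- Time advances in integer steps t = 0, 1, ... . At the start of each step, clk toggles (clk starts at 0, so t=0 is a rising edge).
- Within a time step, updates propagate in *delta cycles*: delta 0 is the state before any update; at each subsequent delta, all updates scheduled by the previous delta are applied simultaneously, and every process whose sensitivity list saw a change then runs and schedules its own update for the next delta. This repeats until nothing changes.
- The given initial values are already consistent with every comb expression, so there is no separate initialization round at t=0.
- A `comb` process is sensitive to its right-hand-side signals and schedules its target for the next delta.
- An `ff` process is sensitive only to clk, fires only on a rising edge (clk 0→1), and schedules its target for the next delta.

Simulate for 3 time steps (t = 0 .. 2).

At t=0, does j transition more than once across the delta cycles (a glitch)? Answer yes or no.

t0.Δ0 b=1 c=0 h=0 k=1 g=1 d=0 e=0 clk=0 j=1 f=0
t0.Δ1 b=1 c=0 h=0 k=1 g=1 d=0 e=0 clk=1 j=1 f=0
t0.Δ2 b=0 c=0 h=0 k=1 g=1 d=0 e=0 clk=1 j=1 f=0
t0.Δ3 b=0 c=0 h=1 k=1 g=0 d=0 e=0 clk=1 j=1 f=0
t0.Δ4 b=0 c=0 h=1 k=0 g=0 d=0 e=0 clk=1 j=0 f=0
t0.Δ5 b=0 c=0 h=0 k=0 g=0 d=0 e=0 clk=1 j=0 f=0
t0.Δ6 b=0 c=0 h=0 k=0 g=0 d=0 e=0 clk=1 j=1 f=0
t1.Δ0 b=0 c=0 h=0 k=0 g=0 d=0 e=0 clk=1 j=1 f=0
t1.Δ1 b=0 c=0 h=0 k=0 g=0 d=0 e=0 clk=0 j=1 f=0
t2.Δ0 b=0 c=0 h=0 k=0 g=0 d=0 e=0 clk=0 j=1 f=0
t2.Δ1 b=0 c=0 h=0 k=0 g=0 d=0 e=0 clk=1 j=1 f=0

yes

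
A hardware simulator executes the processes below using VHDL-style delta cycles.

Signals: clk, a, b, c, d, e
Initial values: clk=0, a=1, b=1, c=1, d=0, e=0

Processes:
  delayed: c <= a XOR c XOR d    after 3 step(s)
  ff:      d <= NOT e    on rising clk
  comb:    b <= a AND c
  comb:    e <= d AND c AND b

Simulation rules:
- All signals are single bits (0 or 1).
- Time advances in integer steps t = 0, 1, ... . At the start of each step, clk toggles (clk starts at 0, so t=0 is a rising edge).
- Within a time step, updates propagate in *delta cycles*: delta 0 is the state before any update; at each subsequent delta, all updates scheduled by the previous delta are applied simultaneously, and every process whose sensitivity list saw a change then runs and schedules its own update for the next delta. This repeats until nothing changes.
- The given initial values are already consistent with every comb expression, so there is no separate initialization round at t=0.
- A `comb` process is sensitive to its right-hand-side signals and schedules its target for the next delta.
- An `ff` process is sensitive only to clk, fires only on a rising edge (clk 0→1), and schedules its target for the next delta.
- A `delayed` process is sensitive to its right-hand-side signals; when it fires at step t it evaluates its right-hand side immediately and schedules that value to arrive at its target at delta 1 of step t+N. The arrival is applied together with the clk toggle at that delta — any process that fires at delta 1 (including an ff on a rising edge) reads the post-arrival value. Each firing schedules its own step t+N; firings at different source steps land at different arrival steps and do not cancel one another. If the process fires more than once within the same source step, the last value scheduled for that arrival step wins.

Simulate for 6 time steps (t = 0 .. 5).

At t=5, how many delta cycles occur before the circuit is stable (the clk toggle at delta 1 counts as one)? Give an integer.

2

t=0 Δ0: b=1 d=0 e=0 clk=0 c=1 a=1
  Δ1: clk:0→1
  Δ2: d:0→1
  Δ3: e:0→1
  (3Δ to stable)
t=1 Δ0: b=1 d=1 e=1 clk=1 c=1 a=1
  Δ1: clk:1→0
  (1Δ to stable)
t=2 Δ0: b=1 d=1 e=1 clk=0 c=1 a=1
  Δ1: clk:0→1
  Δ2: d:1→0
  Δ3: e:1→0
  (3Δ to stable)
t=3 Δ0: b=1 d=0 e=0 clk=1 c=1 a=1
  Δ1: clk:1→0
  (1Δ to stable)
t=4 Δ0: b=1 d=0 e=0 clk=0 c=1 a=1
  Δ1: clk:0→1
  Δ2: d:0→1
  Δ3: e:0→1
  (3Δ to stable)
t=5 Δ0: b=1 d=1 e=1 clk=1 c=1 a=1
  Δ1: clk:1→0, c:1→0
  Δ2: b:1→0, e:1→0
  (2Δ to stable)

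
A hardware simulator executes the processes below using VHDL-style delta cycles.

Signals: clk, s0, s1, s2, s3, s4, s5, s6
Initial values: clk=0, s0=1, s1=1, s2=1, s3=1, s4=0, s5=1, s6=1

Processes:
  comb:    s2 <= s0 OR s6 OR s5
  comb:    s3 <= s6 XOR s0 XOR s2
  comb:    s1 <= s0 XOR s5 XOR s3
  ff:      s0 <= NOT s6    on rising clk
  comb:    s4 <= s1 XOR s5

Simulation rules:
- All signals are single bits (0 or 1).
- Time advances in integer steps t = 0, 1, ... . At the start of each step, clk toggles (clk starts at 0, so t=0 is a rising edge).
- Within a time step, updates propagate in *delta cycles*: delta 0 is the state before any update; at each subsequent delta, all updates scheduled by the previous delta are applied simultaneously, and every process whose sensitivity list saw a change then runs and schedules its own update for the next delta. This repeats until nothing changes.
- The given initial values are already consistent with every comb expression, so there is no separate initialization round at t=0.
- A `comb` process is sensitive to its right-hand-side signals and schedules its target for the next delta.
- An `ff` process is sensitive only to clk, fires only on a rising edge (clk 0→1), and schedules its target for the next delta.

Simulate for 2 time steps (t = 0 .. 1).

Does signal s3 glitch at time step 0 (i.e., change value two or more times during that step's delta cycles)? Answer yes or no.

no

t0.Δ0 clk=0 s4=0 s6=1 s5=1 s2=1 s3=1 s1=1 s0=1
t0.Δ1 clk=1 s4=0 s6=1 s5=1 s2=1 s3=1 s1=1 s0=1
t0.Δ2 clk=1 s4=0 s6=1 s5=1 s2=1 s3=1 s1=1 s0=0
t0.Δ3 clk=1 s4=0 s6=1 s5=1 s2=1 s3=0 s1=0 s0=0
t0.Δ4 clk=1 s4=1 s6=1 s5=1 s2=1 s3=0 s1=1 s0=0
t0.Δ5 clk=1 s4=0 s6=1 s5=1 s2=1 s3=0 s1=1 s0=0
t1.Δ0 clk=1 s4=0 s6=1 s5=1 s2=1 s3=0 s1=1 s0=0
t1.Δ1 clk=0 s4=0 s6=1 s5=1 s2=1 s3=0 s1=1 s0=0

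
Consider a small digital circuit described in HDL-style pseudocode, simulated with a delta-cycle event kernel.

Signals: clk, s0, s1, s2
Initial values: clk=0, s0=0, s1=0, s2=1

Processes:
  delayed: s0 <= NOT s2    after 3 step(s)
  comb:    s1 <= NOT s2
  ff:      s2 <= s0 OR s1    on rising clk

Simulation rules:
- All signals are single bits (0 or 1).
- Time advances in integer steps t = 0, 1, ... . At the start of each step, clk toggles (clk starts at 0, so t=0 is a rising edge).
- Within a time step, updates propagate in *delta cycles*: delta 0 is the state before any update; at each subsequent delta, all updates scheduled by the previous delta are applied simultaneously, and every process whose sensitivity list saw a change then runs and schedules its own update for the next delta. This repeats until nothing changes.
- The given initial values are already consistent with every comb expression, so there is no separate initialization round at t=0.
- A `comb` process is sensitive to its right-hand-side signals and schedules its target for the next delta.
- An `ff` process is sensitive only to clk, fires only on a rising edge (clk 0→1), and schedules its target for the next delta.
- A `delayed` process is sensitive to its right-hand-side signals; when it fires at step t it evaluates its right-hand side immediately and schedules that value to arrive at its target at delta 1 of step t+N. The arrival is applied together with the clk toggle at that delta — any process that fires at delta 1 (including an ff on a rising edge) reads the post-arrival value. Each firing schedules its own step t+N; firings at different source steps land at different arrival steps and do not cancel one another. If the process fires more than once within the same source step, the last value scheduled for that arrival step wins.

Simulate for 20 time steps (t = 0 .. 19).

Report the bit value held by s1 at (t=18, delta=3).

t0.Δ0 s0=0 s1=0 s2=1 clk=0
t0.Δ1 s0=0 s1=0 s2=1 clk=1
t0.Δ2 s0=0 s1=0 s2=0 clk=1
t0.Δ3 s0=0 s1=1 s2=0 clk=1
t1.Δ0 s0=0 s1=1 s2=0 clk=1
t1.Δ1 s0=0 s1=1 s2=0 clk=0
t2.Δ0 s0=0 s1=1 s2=0 clk=0
t2.Δ1 s0=0 s1=1 s2=0 clk=1
t2.Δ2 s0=0 s1=1 s2=1 clk=1
t2.Δ3 s0=0 s1=0 s2=1 clk=1
t3.Δ0 s0=0 s1=0 s2=1 clk=1
t3.Δ1 s0=1 s1=0 s2=1 clk=0
t4.Δ0 s0=1 s1=0 s2=1 clk=0
t4.Δ1 s0=1 s1=0 s2=1 clk=1
t5.Δ0 s0=1 s1=0 s2=1 clk=1
t5.Δ1 s0=0 s1=0 s2=1 clk=0
t6.Δ0 s0=0 s1=0 s2=1 clk=0
t6.Δ1 s0=0 s1=0 s2=1 clk=1
t6.Δ2 s0=0 s1=0 s2=0 clk=1
t6.Δ3 s0=0 s1=1 s2=0 clk=1
t7.Δ0 s0=0 s1=1 s2=0 clk=1
t7.Δ1 s0=0 s1=1 s2=0 clk=0
t8.Δ0 s0=0 s1=1 s2=0 clk=0
t8.Δ1 s0=0 s1=1 s2=0 clk=1
t8.Δ2 s0=0 s1=1 s2=1 clk=1
t8.Δ3 s0=0 s1=0 s2=1 clk=1
t9.Δ0 s0=0 s1=0 s2=1 clk=1
t9.Δ1 s0=1 s1=0 s2=1 clk=0
t10.Δ0 s0=1 s1=0 s2=1 clk=0
t10.Δ1 s0=1 s1=0 s2=1 clk=1
t11.Δ0 s0=1 s1=0 s2=1 clk=1
t11.Δ1 s0=0 s1=0 s2=1 clk=0
t12.Δ0 s0=0 s1=0 s2=1 clk=0
t12.Δ1 s0=0 s1=0 s2=1 clk=1
t12.Δ2 s0=0 s1=0 s2=0 clk=1
t12.Δ3 s0=0 s1=1 s2=0 clk=1
t13.Δ0 s0=0 s1=1 s2=0 clk=1
t13.Δ1 s0=0 s1=1 s2=0 clk=0
t14.Δ0 s0=0 s1=1 s2=0 clk=0
t14.Δ1 s0=0 s1=1 s2=0 clk=1
t14.Δ2 s0=0 s1=1 s2=1 clk=1
t14.Δ3 s0=0 s1=0 s2=1 clk=1
t15.Δ0 s0=0 s1=0 s2=1 clk=1
t15.Δ1 s0=1 s1=0 s2=1 clk=0
t16.Δ0 s0=1 s1=0 s2=1 clk=0
t16.Δ1 s0=1 s1=0 s2=1 clk=1
t17.Δ0 s0=1 s1=0 s2=1 clk=1
t17.Δ1 s0=0 s1=0 s2=1 clk=0
t18.Δ0 s0=0 s1=0 s2=1 clk=0
t18.Δ1 s0=0 s1=0 s2=1 clk=1
t18.Δ2 s0=0 s1=0 s2=0 clk=1
t18.Δ3 s0=0 s1=1 s2=0 clk=1
t19.Δ0 s0=0 s1=1 s2=0 clk=1
t19.Δ1 s0=0 s1=1 s2=0 clk=0

1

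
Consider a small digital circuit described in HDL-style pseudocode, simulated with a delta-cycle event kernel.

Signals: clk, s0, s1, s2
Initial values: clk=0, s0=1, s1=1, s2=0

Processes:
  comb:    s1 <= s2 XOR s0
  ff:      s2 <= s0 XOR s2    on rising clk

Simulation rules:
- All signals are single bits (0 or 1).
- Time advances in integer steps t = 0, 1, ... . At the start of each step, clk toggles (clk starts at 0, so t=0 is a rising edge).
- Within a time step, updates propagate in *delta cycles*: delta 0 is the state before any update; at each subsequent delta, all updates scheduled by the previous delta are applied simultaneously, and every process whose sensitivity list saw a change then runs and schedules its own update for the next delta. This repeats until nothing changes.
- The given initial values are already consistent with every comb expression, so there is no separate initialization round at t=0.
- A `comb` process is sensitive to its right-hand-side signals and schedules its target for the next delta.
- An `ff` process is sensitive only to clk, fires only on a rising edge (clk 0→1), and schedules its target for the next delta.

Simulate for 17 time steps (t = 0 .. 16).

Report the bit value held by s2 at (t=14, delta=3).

0

[bits: s2,clk,s0,s1]
t=0: Δ0=0011 Δ1=0111 Δ2=1111 Δ3=1110 | 3Δ
t=1: Δ0=1110 Δ1=1010 | 1Δ
t=2: Δ0=1010 Δ1=1110 Δ2=0110 Δ3=0111 | 3Δ
t=3: Δ0=0111 Δ1=0011 | 1Δ
t=4: Δ0=0011 Δ1=0111 Δ2=1111 Δ3=1110 | 3Δ
t=5: Δ0=1110 Δ1=1010 | 1Δ
t=6: Δ0=1010 Δ1=1110 Δ2=0110 Δ3=0111 | 3Δ
t=7: Δ0=0111 Δ1=0011 | 1Δ
t=8: Δ0=0011 Δ1=0111 Δ2=1111 Δ3=1110 | 3Δ
t=9: Δ0=1110 Δ1=1010 | 1Δ
t=10: Δ0=1010 Δ1=1110 Δ2=0110 Δ3=0111 | 3Δ
t=11: Δ0=0111 Δ1=0011 | 1Δ
t=12: Δ0=0011 Δ1=0111 Δ2=1111 Δ3=1110 | 3Δ
t=13: Δ0=1110 Δ1=1010 | 1Δ
t=14: Δ0=1010 Δ1=1110 Δ2=0110 Δ3=0111 | 3Δ
t=15: Δ0=0111 Δ1=0011 | 1Δ
t=16: Δ0=0011 Δ1=0111 Δ2=1111 Δ3=1110 | 3Δ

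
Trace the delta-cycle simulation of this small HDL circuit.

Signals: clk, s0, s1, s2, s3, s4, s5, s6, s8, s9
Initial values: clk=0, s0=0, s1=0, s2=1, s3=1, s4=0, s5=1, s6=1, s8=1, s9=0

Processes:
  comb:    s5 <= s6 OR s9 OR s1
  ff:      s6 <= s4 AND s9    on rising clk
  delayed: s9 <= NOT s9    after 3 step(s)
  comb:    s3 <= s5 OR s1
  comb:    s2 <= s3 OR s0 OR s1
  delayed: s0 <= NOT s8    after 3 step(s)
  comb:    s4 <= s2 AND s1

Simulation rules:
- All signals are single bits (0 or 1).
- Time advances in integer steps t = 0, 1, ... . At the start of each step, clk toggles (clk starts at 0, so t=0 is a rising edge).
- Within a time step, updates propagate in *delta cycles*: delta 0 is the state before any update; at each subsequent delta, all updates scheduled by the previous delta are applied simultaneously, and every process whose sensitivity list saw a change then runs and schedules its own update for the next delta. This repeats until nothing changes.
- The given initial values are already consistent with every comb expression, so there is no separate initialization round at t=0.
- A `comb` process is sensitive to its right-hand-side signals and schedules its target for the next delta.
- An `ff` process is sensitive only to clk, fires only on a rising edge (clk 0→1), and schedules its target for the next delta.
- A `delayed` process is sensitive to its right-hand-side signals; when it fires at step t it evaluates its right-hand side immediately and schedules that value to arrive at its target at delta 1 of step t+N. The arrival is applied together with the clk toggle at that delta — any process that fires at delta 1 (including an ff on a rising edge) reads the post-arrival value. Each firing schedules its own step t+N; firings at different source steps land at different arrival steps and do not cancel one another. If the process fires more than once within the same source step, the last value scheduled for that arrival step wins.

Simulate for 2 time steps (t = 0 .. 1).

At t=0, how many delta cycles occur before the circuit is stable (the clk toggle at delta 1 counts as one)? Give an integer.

t0.Δ0 s0=0 s5=1 s9=0 s6=1 s3=1 clk=0 s1=0 s2=1 s8=1 s4=0
t0.Δ1 s0=0 s5=1 s9=0 s6=1 s3=1 clk=1 s1=0 s2=1 s8=1 s4=0
t0.Δ2 s0=0 s5=1 s9=0 s6=0 s3=1 clk=1 s1=0 s2=1 s8=1 s4=0
t0.Δ3 s0=0 s5=0 s9=0 s6=0 s3=1 clk=1 s1=0 s2=1 s8=1 s4=0
t0.Δ4 s0=0 s5=0 s9=0 s6=0 s3=0 clk=1 s1=0 s2=1 s8=1 s4=0
t0.Δ5 s0=0 s5=0 s9=0 s6=0 s3=0 clk=1 s1=0 s2=0 s8=1 s4=0
t1.Δ0 s0=0 s5=0 s9=0 s6=0 s3=0 clk=1 s1=0 s2=0 s8=1 s4=0
t1.Δ1 s0=0 s5=0 s9=0 s6=0 s3=0 clk=0 s1=0 s2=0 s8=1 s4=0

5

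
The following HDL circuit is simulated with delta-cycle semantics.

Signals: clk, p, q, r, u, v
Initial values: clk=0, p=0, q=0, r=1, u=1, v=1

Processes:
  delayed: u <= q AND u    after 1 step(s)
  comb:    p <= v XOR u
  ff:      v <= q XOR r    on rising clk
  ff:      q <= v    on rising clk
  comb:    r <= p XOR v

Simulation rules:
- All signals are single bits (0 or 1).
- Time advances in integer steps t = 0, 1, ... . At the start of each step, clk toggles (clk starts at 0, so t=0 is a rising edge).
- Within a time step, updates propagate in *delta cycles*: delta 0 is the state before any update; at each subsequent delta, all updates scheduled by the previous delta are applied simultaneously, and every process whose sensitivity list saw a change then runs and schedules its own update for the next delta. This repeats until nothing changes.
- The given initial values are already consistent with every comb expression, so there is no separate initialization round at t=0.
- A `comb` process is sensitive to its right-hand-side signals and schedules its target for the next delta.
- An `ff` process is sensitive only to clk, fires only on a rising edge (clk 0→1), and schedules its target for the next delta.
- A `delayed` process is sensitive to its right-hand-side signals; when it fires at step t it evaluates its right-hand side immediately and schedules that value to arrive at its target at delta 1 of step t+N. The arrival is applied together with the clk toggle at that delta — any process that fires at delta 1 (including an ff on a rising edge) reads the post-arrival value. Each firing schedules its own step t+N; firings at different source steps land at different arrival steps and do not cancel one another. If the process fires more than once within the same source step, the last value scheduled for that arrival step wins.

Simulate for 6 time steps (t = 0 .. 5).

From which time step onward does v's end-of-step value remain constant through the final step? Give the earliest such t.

[bits: u,clk,q,v,r,p]
t=0: Δ0=100110 Δ1=110110 Δ2=111110 | 2Δ
t=1: Δ0=111110 Δ1=101110 | 1Δ
t=2: Δ0=101110 Δ1=111110 Δ2=111010 Δ3=111001 Δ4=111011 | 4Δ
t=3: Δ0=111011 Δ1=101011 | 1Δ
t=4: Δ0=101011 Δ1=111011 Δ2=110011 | 2Δ
t=5: Δ0=110011 Δ1=000011 Δ2=000010 Δ3=000000 | 3Δ

2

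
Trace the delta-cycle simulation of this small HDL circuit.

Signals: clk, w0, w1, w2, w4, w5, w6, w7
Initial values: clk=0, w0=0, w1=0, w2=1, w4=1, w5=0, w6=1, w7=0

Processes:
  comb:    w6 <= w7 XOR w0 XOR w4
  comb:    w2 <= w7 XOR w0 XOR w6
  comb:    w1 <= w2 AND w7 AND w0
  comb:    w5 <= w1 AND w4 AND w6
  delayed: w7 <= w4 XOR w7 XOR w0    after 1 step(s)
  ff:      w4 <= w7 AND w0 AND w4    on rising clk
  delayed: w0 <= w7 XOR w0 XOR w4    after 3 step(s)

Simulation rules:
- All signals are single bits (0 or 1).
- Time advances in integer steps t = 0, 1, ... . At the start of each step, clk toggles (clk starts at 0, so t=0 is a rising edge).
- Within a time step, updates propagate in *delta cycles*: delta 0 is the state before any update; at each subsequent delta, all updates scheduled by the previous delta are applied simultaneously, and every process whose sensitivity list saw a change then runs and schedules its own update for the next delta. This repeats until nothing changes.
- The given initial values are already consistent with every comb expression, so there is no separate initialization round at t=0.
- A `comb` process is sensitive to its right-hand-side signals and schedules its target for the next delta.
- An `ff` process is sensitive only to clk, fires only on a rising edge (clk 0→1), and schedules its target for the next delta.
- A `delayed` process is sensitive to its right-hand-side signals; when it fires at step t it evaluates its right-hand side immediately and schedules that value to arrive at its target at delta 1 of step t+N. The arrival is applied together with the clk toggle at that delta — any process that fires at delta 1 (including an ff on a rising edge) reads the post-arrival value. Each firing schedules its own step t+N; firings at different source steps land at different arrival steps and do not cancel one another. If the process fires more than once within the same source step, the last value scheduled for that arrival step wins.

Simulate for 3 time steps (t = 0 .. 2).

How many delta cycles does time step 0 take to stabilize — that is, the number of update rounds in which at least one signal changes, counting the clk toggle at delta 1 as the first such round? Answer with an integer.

4

t0.Δ0 w0=0 w6=1 clk=0 w2=1 w4=1 w5=0 w7=0 w1=0
t0.Δ1 w0=0 w6=1 clk=1 w2=1 w4=1 w5=0 w7=0 w1=0
t0.Δ2 w0=0 w6=1 clk=1 w2=1 w4=0 w5=0 w7=0 w1=0
t0.Δ3 w0=0 w6=0 clk=1 w2=1 w4=0 w5=0 w7=0 w1=0
t0.Δ4 w0=0 w6=0 clk=1 w2=0 w4=0 w5=0 w7=0 w1=0
t1.Δ0 w0=0 w6=0 clk=1 w2=0 w4=0 w5=0 w7=0 w1=0
t1.Δ1 w0=0 w6=0 clk=0 w2=0 w4=0 w5=0 w7=0 w1=0
t2.Δ0 w0=0 w6=0 clk=0 w2=0 w4=0 w5=0 w7=0 w1=0
t2.Δ1 w0=0 w6=0 clk=1 w2=0 w4=0 w5=0 w7=0 w1=0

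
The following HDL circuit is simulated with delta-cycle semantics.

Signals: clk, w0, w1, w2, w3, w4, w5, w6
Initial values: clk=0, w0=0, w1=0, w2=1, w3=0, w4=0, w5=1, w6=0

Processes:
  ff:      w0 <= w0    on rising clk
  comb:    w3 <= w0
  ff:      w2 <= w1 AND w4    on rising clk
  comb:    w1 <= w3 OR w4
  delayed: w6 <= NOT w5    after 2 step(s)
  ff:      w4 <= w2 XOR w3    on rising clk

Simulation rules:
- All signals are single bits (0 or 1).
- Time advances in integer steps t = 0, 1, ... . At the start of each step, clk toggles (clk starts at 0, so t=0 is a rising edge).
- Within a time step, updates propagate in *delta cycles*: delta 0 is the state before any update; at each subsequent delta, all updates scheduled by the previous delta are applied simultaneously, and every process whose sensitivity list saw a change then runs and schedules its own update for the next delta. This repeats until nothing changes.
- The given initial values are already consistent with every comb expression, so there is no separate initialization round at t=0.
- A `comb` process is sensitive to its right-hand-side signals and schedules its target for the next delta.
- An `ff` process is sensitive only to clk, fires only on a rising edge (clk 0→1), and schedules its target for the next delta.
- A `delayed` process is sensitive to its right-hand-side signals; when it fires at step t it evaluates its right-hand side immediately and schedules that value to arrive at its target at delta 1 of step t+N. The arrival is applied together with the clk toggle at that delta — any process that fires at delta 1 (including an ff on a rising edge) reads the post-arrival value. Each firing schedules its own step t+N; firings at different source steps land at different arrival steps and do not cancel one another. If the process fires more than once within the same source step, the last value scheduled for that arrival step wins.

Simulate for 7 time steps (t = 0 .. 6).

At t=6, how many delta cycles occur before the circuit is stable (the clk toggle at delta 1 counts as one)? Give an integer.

3

t0.Δ0 w1=0 w6=0 w3=0 w5=1 w4=0 w0=0 clk=0 w2=1
t0.Δ1 w1=0 w6=0 w3=0 w5=1 w4=0 w0=0 clk=1 w2=1
t0.Δ2 w1=0 w6=0 w3=0 w5=1 w4=1 w0=0 clk=1 w2=0
t0.Δ3 w1=1 w6=0 w3=0 w5=1 w4=1 w0=0 clk=1 w2=0
t1.Δ0 w1=1 w6=0 w3=0 w5=1 w4=1 w0=0 clk=1 w2=0
t1.Δ1 w1=1 w6=0 w3=0 w5=1 w4=1 w0=0 clk=0 w2=0
t2.Δ0 w1=1 w6=0 w3=0 w5=1 w4=1 w0=0 clk=0 w2=0
t2.Δ1 w1=1 w6=0 w3=0 w5=1 w4=1 w0=0 clk=1 w2=0
t2.Δ2 w1=1 w6=0 w3=0 w5=1 w4=0 w0=0 clk=1 w2=1
t2.Δ3 w1=0 w6=0 w3=0 w5=1 w4=0 w0=0 clk=1 w2=1
t3.Δ0 w1=0 w6=0 w3=0 w5=1 w4=0 w0=0 clk=1 w2=1
t3.Δ1 w1=0 w6=0 w3=0 w5=1 w4=0 w0=0 clk=0 w2=1
t4.Δ0 w1=0 w6=0 w3=0 w5=1 w4=0 w0=0 clk=0 w2=1
t4.Δ1 w1=0 w6=0 w3=0 w5=1 w4=0 w0=0 clk=1 w2=1
t4.Δ2 w1=0 w6=0 w3=0 w5=1 w4=1 w0=0 clk=1 w2=0
t4.Δ3 w1=1 w6=0 w3=0 w5=1 w4=1 w0=0 clk=1 w2=0
t5.Δ0 w1=1 w6=0 w3=0 w5=1 w4=1 w0=0 clk=1 w2=0
t5.Δ1 w1=1 w6=0 w3=0 w5=1 w4=1 w0=0 clk=0 w2=0
t6.Δ0 w1=1 w6=0 w3=0 w5=1 w4=1 w0=0 clk=0 w2=0
t6.Δ1 w1=1 w6=0 w3=0 w5=1 w4=1 w0=0 clk=1 w2=0
t6.Δ2 w1=1 w6=0 w3=0 w5=1 w4=0 w0=0 clk=1 w2=1
t6.Δ3 w1=0 w6=0 w3=0 w5=1 w4=0 w0=0 clk=1 w2=1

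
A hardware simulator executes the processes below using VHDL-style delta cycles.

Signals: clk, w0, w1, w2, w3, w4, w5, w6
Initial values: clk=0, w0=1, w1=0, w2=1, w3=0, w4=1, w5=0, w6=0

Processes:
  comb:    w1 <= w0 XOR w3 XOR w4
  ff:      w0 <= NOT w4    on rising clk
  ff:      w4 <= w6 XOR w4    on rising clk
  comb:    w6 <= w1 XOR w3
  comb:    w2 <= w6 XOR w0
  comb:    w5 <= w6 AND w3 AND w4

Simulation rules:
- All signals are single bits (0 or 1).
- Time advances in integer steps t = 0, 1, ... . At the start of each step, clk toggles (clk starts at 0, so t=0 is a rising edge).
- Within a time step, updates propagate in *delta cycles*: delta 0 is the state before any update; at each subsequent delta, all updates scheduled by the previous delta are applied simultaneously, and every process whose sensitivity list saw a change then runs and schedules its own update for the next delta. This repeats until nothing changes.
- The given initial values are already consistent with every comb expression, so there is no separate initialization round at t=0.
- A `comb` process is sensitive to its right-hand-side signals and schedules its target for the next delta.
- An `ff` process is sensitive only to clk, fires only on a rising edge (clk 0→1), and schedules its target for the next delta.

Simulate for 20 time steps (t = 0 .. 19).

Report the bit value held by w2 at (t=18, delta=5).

[bits: clk,w2,w0,w4,w5,w6,w3,w1]
t=0: Δ0=01110000 Δ1=11110000 Δ2=11010000 Δ3=10010001 Δ4=10010101 Δ5=11010101 | 5Δ
t=1: Δ0=11010101 Δ1=01010101 | 1Δ
t=2: Δ0=01010101 Δ1=11010101 Δ2=11000101 Δ3=11000100 Δ4=11000000 Δ5=10000000 | 5Δ
t=3: Δ0=10000000 Δ1=00000000 | 1Δ
t=4: Δ0=00000000 Δ1=10000000 Δ2=10100000 Δ3=11100001 Δ4=11100101 Δ5=10100101 | 5Δ
t=5: Δ0=10100101 Δ1=00100101 | 1Δ
t=6: Δ0=00100101 Δ1=10100101 Δ2=10110101 Δ3=10110100 Δ4=10110000 Δ5=11110000 | 5Δ
t=7: Δ0=11110000 Δ1=01110000 | 1Δ
t=8: Δ0=01110000 Δ1=11110000 Δ2=11010000 Δ3=10010001 Δ4=10010101 Δ5=11010101 | 5Δ
t=9: Δ0=11010101 Δ1=01010101 | 1Δ
t=10: Δ0=01010101 Δ1=11010101 Δ2=11000101 Δ3=11000100 Δ4=11000000 Δ5=10000000 | 5Δ
t=11: Δ0=10000000 Δ1=00000000 | 1Δ
t=12: Δ0=00000000 Δ1=10000000 Δ2=10100000 Δ3=11100001 Δ4=11100101 Δ5=10100101 | 5Δ
t=13: Δ0=10100101 Δ1=00100101 | 1Δ
t=14: Δ0=00100101 Δ1=10100101 Δ2=10110101 Δ3=10110100 Δ4=10110000 Δ5=11110000 | 5Δ
t=15: Δ0=11110000 Δ1=01110000 | 1Δ
t=16: Δ0=01110000 Δ1=11110000 Δ2=11010000 Δ3=10010001 Δ4=10010101 Δ5=11010101 | 5Δ
t=17: Δ0=11010101 Δ1=01010101 | 1Δ
t=18: Δ0=01010101 Δ1=11010101 Δ2=11000101 Δ3=11000100 Δ4=11000000 Δ5=10000000 | 5Δ
t=19: Δ0=10000000 Δ1=00000000 | 1Δ

0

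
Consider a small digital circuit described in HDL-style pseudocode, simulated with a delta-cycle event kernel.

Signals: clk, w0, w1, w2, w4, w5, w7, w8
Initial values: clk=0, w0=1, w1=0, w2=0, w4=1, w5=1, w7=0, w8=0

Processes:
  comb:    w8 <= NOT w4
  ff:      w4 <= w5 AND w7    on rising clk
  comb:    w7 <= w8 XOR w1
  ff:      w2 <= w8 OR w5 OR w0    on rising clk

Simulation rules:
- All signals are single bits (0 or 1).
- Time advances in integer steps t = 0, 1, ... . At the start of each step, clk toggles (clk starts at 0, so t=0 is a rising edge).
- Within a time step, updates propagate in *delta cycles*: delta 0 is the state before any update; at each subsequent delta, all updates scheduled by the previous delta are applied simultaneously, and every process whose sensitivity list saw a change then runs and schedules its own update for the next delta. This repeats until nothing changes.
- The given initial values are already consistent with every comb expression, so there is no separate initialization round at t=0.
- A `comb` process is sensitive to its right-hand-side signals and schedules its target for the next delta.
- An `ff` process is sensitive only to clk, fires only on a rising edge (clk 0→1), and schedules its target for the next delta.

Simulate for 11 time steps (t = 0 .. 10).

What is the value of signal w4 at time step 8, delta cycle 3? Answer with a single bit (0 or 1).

0

t=0 Δ0: clk=0 w5=1 w2=0 w7=0 w8=0 w0=1 w1=0 w4=1
  Δ1: clk:0→1
  Δ2: w2:0→1, w4:1→0
  Δ3: w8:0→1
  Δ4: w7:0→1
  (4Δ to stable)
t=1 Δ0: clk=1 w5=1 w2=1 w7=1 w8=1 w0=1 w1=0 w4=0
  Δ1: clk:1→0
  (1Δ to stable)
t=2 Δ0: clk=0 w5=1 w2=1 w7=1 w8=1 w0=1 w1=0 w4=0
  Δ1: clk:0→1
  Δ2: w4:0→1
  Δ3: w8:1→0
  Δ4: w7:1→0
  (4Δ to stable)
t=3 Δ0: clk=1 w5=1 w2=1 w7=0 w8=0 w0=1 w1=0 w4=1
  Δ1: clk:1→0
  (1Δ to stable)
t=4 Δ0: clk=0 w5=1 w2=1 w7=0 w8=0 w0=1 w1=0 w4=1
  Δ1: clk:0→1
  Δ2: w4:1→0
  Δ3: w8:0→1
  Δ4: w7:0→1
  (4Δ to stable)
t=5 Δ0: clk=1 w5=1 w2=1 w7=1 w8=1 w0=1 w1=0 w4=0
  Δ1: clk:1→0
  (1Δ to stable)
t=6 Δ0: clk=0 w5=1 w2=1 w7=1 w8=1 w0=1 w1=0 w4=0
  Δ1: clk:0→1
  Δ2: w4:0→1
  Δ3: w8:1→0
  Δ4: w7:1→0
  (4Δ to stable)
t=7 Δ0: clk=1 w5=1 w2=1 w7=0 w8=0 w0=1 w1=0 w4=1
  Δ1: clk:1→0
  (1Δ to stable)
t=8 Δ0: clk=0 w5=1 w2=1 w7=0 w8=0 w0=1 w1=0 w4=1
  Δ1: clk:0→1
  Δ2: w4:1→0
  Δ3: w8:0→1
  Δ4: w7:0→1
  (4Δ to stable)
t=9 Δ0: clk=1 w5=1 w2=1 w7=1 w8=1 w0=1 w1=0 w4=0
  Δ1: clk:1→0
  (1Δ to stable)
t=10 Δ0: clk=0 w5=1 w2=1 w7=1 w8=1 w0=1 w1=0 w4=0
  Δ1: clk:0→1
  Δ2: w4:0→1
  Δ3: w8:1→0
  Δ4: w7:1→0
  (4Δ to stable)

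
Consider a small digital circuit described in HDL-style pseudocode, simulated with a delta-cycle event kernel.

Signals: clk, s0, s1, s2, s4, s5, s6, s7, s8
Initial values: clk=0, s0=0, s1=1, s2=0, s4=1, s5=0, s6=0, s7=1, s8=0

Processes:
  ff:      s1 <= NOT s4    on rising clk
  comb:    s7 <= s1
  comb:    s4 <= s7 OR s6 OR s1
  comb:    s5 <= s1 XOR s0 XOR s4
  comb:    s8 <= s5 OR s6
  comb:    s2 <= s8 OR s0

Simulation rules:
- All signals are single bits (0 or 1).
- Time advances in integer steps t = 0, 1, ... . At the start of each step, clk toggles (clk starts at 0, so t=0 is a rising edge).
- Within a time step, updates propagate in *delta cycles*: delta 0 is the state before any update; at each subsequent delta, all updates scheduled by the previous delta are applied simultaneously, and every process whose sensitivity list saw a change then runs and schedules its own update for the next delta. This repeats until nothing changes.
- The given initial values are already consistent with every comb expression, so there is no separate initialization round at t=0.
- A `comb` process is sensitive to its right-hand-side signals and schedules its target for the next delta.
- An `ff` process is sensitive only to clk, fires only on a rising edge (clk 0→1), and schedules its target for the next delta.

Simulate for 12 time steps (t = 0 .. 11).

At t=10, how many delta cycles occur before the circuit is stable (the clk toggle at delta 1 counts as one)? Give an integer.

[bits: s4,s5,s1,s7,s8,s0,clk,s2,s6]
t=0: Δ0=101100000 Δ1=101100100 Δ2=100100100 Δ3=110000100 Δ4=010010100 Δ5=000010110 Δ6=000000110 Δ7=000000100 | 7Δ
t=1: Δ0=000000100 Δ1=000000000 | 1Δ
t=2: Δ0=000000000 Δ1=000000100 Δ2=001000100 Δ3=111100100 Δ4=101110100 Δ5=101100110 Δ6=101100100 | 6Δ
t=3: Δ0=101100100 Δ1=101100000 | 1Δ
t=4: Δ0=101100000 Δ1=101100100 Δ2=100100100 Δ3=110000100 Δ4=010010100 Δ5=000010110 Δ6=000000110 Δ7=000000100 | 7Δ
t=5: Δ0=000000100 Δ1=000000000 | 1Δ
t=6: Δ0=000000000 Δ1=000000100 Δ2=001000100 Δ3=111100100 Δ4=101110100 Δ5=101100110 Δ6=101100100 | 6Δ
t=7: Δ0=101100100 Δ1=101100000 | 1Δ
t=8: Δ0=101100000 Δ1=101100100 Δ2=100100100 Δ3=110000100 Δ4=010010100 Δ5=000010110 Δ6=000000110 Δ7=000000100 | 7Δ
t=9: Δ0=000000100 Δ1=000000000 | 1Δ
t=10: Δ0=000000000 Δ1=000000100 Δ2=001000100 Δ3=111100100 Δ4=101110100 Δ5=101100110 Δ6=101100100 | 6Δ
t=11: Δ0=101100100 Δ1=101100000 | 1Δ

6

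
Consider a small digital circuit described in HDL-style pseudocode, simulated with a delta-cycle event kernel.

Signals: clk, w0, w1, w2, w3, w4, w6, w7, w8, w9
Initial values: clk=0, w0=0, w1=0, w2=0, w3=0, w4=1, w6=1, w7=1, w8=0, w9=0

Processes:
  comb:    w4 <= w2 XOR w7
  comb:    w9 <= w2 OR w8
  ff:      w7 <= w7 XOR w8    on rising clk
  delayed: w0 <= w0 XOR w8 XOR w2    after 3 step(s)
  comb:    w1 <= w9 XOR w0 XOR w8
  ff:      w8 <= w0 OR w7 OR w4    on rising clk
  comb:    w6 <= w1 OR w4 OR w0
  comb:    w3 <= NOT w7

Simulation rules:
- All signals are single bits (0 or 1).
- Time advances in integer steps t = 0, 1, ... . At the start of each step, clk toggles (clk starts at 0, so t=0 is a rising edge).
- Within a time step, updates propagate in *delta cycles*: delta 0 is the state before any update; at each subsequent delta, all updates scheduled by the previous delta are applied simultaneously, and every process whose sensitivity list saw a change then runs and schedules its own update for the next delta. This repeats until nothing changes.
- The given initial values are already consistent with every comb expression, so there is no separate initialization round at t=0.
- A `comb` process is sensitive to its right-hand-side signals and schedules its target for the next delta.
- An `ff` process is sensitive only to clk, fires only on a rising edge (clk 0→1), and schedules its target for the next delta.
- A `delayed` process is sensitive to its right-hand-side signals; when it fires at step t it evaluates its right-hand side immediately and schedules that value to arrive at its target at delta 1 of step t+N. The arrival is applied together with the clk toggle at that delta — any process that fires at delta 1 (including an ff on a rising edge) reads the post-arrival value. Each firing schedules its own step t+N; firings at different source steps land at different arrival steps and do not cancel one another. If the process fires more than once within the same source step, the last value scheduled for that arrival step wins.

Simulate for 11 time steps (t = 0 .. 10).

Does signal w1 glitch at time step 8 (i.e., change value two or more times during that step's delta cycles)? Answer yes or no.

[bits: w6,w3,w4,clk,w8,w1,w2,w7,w9,w0]
t=0: Δ0=1010000100 Δ1=1011000100 Δ2=1011100100 Δ3=1011110110 Δ4=1011100110 | 4Δ
t=1: Δ0=1011100110 Δ1=1010100110 | 1Δ
t=2: Δ0=1010100110 Δ1=1011100110 Δ2=1011100010 Δ3=1101100010 Δ4=0101100010 | 4Δ
t=3: Δ0=0101100010 Δ1=0100100011 Δ2=1100110011 | 2Δ
t=4: Δ0=1100110011 Δ1=1101110011 Δ2=1101110111 Δ3=1011110111 | 3Δ
t=5: Δ0=1011110111 Δ1=1010110111 | 1Δ
t=6: Δ0=1010110111 Δ1=1011110110 Δ2=1011100010 Δ3=1101100010 Δ4=0101100010 | 4Δ
t=7: Δ0=0101100010 Δ1=0100100010 | 1Δ
t=8: Δ0=0100100010 Δ1=0101100010 Δ2=0101000110 Δ3=0011010100 Δ4=1011000100 | 4Δ
t=9: Δ0=1011000100 Δ1=1010000101 Δ2=1010010101 | 2Δ
t=10: Δ0=1010010101 Δ1=1011010101 Δ2=1011110101 Δ3=1011100111 Δ4=1011110111 | 4Δ

yes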